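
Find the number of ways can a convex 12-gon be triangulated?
Using the Catalan number formula: C_n = C(2n, n) / (n+1)
C_10 = C(20, 10) / (10+1)
     = 184756 / 11
     = 16,796
Final answer: 16,796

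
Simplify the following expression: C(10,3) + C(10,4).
330

By Pascal's identity: C(11,4) = 330.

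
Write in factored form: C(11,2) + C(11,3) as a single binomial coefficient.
C(12,3)

By Pascal's identity: C(11,2) + C(11,3) = C(12,3) = 220.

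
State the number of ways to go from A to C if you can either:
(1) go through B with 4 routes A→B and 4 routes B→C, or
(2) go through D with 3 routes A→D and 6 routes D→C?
34

Solution: Route via B: 4×4=16. Route via D: 3×6=18. Total: 34.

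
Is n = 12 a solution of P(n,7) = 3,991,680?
Yes

P(12,7) = 12·11·10·9·8·7·6 = 3,991,680, which equals 3,991,680.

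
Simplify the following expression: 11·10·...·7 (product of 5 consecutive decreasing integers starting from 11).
55,440

Solution: This is P(11,5) = 11!/(6)! = 55,440.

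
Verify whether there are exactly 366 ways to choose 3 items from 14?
False

C(14,3) = 364 ≠ 366.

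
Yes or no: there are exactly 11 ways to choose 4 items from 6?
No

Reasoning: C(6,4) = 15 ≠ 11.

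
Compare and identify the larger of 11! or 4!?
11!

Reasoning: 11!=39,916,800, 4!=24. 11! > 4!.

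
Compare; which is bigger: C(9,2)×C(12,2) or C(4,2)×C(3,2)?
C(9,2)×C(12,2)=2,376, C(4,2)×C(3,2)=18.

Answer: C(9,2)×C(12,2)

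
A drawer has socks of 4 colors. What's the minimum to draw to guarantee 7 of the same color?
25
Worst case: 6 of each = 24. One more: 25.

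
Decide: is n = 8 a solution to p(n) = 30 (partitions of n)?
No

Solution: Pentagonal recurrence p(n) = p(n−1) + p(n−2) − p(n−5) − p(n−7) + …: p(8) = p(7) + p(6) − p(3) − p(1) = 15 + 11 − 3 − 1 = 22, which does not equal 30.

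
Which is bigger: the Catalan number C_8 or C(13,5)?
C_8

C_8 = C(16,8)/(8+1) = 12,870/9 = 1,430; C(13,5) = 1,287.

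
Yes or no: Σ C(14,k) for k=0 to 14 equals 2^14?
Yes

Working:
Binomial theorem: Σ C(14,k) = (1+1)^14 = 2^14 = 16,384; RHS 2^14 = 16,384.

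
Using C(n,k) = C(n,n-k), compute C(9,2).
36

C(9,2) = C(9,7) = 36.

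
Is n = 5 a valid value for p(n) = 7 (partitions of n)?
Yes

Working:
Pentagonal recurrence p(n) = p(n−1) + p(n−2) − p(n−5) − p(n−7) + …: p(5) = p(4) + p(3) − p(0) = 5 + 3 − 1 = 7, which equals 7.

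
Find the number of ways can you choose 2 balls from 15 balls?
105

Working:
C(15,2) = 15! / (2! × (15-2)!)
         = 15! / (2! × 13!)
         = 105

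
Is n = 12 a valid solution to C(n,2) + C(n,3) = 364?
No

Solution: C(12,2) + C(12,3) = 66 + 220 = 286, which does not equal 364.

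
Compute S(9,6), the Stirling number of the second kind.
2,646

Explanation: Using the Stirling recurrence: S(n,k) = k·S(n-1,k) + S(n-1,k-1)
S(9,6) = 6·S(8,6) + S(8,5)
         = 6·266 + 1050
         = 1596 + 1050
         = 2,646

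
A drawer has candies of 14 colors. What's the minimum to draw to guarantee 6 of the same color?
71

Working:
Worst case: 5 of each = 70. One more: 71.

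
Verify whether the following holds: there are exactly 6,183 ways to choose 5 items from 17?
False

Working:
C(17,5) = 6,188 ≠ 6183.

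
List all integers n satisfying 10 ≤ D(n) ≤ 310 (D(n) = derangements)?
Using D(n) = (n−1)[D(n−1) + D(n−2)] with D(1)=0, D(2)=1: D(4)=9; D(5)=44; D(6)=265; D(7)=1,854. So valid n = 5, 6.

Answer: 5, 6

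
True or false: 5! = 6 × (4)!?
False

Solution: 5! = 5 × 4! = 120, but 6 × 4! = 144.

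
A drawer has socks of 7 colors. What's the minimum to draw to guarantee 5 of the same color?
29

Worst case: 4 of each = 28. One more: 29.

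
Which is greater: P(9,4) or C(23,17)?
C(23,17)

Solution: P(9,4)=3,024, C(23,17)=100,947.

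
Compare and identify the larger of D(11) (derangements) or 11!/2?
11!/2

D(11) = (11-1)·[D(10) + D(9)] = 10·[1,334,961 + 133,496] = 14,684,570; 11!/2 = 39,916,800/2 = 19,958,400.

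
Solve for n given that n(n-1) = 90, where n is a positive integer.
n² − n − 90 = 0, so n = (1 ± √(1 + 4·90))/2 = (1 ± √361)/2 = (1 ± 19)/2, i.e. n = 10 or n = -9. Taking the positive root, n = 10 (check: 10×9 = 90).

Answer: 10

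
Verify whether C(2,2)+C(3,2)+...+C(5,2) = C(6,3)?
True

Working:
Hockey stick identity gives Σ = C(6,3) = 20; RHS C(6,3) = 20.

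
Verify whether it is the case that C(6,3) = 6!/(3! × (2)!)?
False

Reasoning: The correct denominator is 3!×3!, giving C(6,3) = 20; the stated RHS is 6!/(3!×2!) = 60 ≠ 20, so the statement does not hold.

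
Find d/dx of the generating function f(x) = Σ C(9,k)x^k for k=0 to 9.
Σ k·C(9,k)x^(k-1) for k=1 to 9

Working:
Term-by-term differentiation gives Σ k·C(9,k)x^{k-1} for k=1 to 9.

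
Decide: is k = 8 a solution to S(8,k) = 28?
No

S(8,8) = 8·S(7,8) + S(7,7) = 8·0 + 1 = 1, which does not equal 28.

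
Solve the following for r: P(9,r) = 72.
P(9,r) = 9·8·…·(9−r+1), a product of r factors. Multiplying down from 9: 9 = 9; 9·8 = 72 ✓ (2 factors). So r = 2.
Final answer: 2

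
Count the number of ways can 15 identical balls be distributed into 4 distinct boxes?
816

Solution: C(15+4-1, 4-1) = C(18, 3) = 816.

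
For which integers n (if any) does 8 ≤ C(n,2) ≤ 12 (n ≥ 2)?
C(4,2)=6; C(5,2)=10; C(6,2)=15. So valid n = 5.
Final answer: 5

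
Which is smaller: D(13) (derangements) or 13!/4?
13!/4

D(13) = (13-1)·[D(12) + D(11)] = 12·[176,214,841 + 14,684,570] = 2,290,792,932; 13!/4 = 6,227,020,800/4 = 1,556,755,200.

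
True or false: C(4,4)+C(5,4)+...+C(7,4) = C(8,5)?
True

Working:
Hockey stick identity gives Σ = C(8,5) = 56; RHS C(8,5) = 56.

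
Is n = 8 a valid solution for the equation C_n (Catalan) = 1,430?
C_8 = C(16,8)/(8+1) = 12,870/9 = 1,430, which equals 1,430.

Answer: Yes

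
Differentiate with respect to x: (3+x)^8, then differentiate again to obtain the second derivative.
First derivative: 8(3+x)^{7}. Second derivative: 8·7·(3+x)^{6} = 56(3+x)^{6}.

Answer: 56(3+x)^6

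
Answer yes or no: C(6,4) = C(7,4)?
No
LHS = C(6,4) = 15; RHS = C(7,4) = 35. 15 ≠ 35, so the statement does not hold.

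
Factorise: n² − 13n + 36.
(n − 4)(n − 9)

Working:
Seek roots whose sum is 13 and product is 36: (4, 9). So n² − 13n + 36 = (n − 4)(n − 9).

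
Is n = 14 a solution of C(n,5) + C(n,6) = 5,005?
Yes
C(14,5) + C(14,6) = 2,002 + 3,003 = 5,005, which equals 5,005.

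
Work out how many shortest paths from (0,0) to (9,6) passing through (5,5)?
To (5,5): C(10,5)=252. From there: C(5,4)=5. Total: 1,260.
Final answer: 1,260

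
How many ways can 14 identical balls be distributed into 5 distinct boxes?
3,060

C(14+5-1, 5-1) = C(18, 4) = 3,060.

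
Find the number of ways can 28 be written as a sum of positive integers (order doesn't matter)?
Pentagonal recurrence p(n) = p(n−1) + p(n−2) − p(n−5) − p(n−7) + …: p(28) = p(27) + p(26) − p(23) − p(21) + p(16) + p(13) − p(6) − p(2) = 3,010 + 2,436 − 1,255 − 792 + 231 + 101 − 11 − 2 = 3,718.

Answer: 3,718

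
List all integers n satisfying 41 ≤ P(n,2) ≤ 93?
P(6,2)=30; P(7,2)=42; P(8,2)=56; P(9,2)=72; P(10,2)=90; P(11,2)=110. So valid n = 7, 8, 9, 10.

Answer: 7, 8, 9, 10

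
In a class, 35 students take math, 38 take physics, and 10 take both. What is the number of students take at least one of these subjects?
63

Reasoning: |A∪B| = |A|+|B|-|A∩B| = 35+38-10 = 63.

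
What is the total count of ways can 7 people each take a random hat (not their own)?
1,854

Using D(n) = (n-1)[D(n-1) + D(n-2)]:
D(7) = (7-1) × [D(6) + D(5)]
      = 6 × [265 + 44]
      = 6 × 309
      = 1,854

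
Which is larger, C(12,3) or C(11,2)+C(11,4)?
C(11,2)+C(11,4)

Solution: C(12,3)=220; C(11,2)+C(11,4)=55+330=385.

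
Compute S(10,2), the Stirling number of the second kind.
511
Using the Stirling recurrence: S(n,k) = k·S(n-1,k) + S(n-1,k-1)
S(10,2) = 2·S(9,2) + S(9,1)
         = 2·255 + 1
         = 510 + 1
         = 511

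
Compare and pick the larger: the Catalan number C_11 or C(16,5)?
C_11

C_11 = C(22,11)/(11+1) = 705,432/12 = 58,786; C(16,5) = 4,368.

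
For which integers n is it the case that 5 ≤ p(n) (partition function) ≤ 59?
4, 5, 6, 7, 8, 9, 10, 11

Solution: Tabulating p(n) via p(n) = p(n−1) + p(n−2) − p(n−5) − p(n−7) + …: p(3)=3; p(4)=5; p(5)=7; p(6)=11; p(7)=15; p(8)=22; p(9)=30; p(10)=42; p(11)=56; p(12)=77. So valid n = 4, 5, 6, 7, 8, 9, 10, 11.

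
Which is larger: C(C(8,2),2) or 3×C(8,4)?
C(C(8,2),2)

Reasoning: C(C(8,2),2)=378, 3×C(8,4)=210.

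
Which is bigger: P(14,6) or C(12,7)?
P(14,6)

P(14,6)=2,162,160, C(12,7)=792.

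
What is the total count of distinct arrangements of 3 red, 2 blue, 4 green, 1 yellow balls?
12,600

Working:
Multinomial: 10!/(3! × 2! × 4! × 1!) = 12,600.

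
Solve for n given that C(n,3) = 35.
C(n,3) = n(n−1)(n−2)/3! is increasing in n, and n(n−1)(n−2) = 3!·35 = 210 ≈ (n−1)^3 gives n ≈ 6.9. Check: C(5,3) = 10, C(6,3) = 20, C(7,3) = 35 ✓. So n = 7.
Final answer: 7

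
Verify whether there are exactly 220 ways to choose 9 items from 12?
True

Working:
C(12,9) = 220.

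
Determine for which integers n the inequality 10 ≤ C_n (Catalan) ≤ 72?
C_3=5; C_4=14; C_5=42; C_6=132. So valid n = 4, 5.
Final answer: 4, 5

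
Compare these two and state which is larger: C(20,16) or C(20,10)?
C(20,10)

Working:
C(20,16)=4,845, C(20,10)=184,756.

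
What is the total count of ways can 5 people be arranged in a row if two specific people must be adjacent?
48

Treat pair as unit: (5-1)! arrangements × 2 internal orders = 48.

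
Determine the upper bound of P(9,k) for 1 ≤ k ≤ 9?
362,880

Explanation: P(9,k) increases in k, so maximum at k = 9: 9! = 362,880.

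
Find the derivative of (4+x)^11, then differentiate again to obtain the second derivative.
110(4+x)^9

Reasoning: First derivative: 11(4+x)^{10}. Second derivative: 11·10·(4+x)^{9} = 110(4+x)^{9}.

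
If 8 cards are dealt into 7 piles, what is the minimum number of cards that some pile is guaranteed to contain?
2
Pigeonhole: ⌈8/7⌉ = 2.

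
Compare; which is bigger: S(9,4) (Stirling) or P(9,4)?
S(9,4)

S(9,4) = 4·S(8,4) + S(8,3) = 4·1,701 + 966 = 7,770; P(9,4) = 3,024.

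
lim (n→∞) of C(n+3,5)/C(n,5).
Both numerator and denominator grow as n^5/5! for large n, so the ratio → 1.

Answer: 1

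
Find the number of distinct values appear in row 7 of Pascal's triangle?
4

Solution: Row 7 has entries C(7,0)..C(7,7); by symmetry C(7,k)=C(7,7-k), giving 4 distinct values.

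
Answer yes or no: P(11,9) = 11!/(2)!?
Yes

Permutation formula P(n,k) = n!/(n-k)!: 11!/2! = 39,916,800/2 = 19,958,400 = P(11,9). The statement holds.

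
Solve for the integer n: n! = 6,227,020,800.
13

Reasoning: n! is strictly increasing. 11! = 39,916,800, 12! = 479,001,600, 13! = 6,227,020,800 ✓. So n = 13.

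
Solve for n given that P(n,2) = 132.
12

Reasoning: P(n,2) = n(n−1) is increasing in n; n(n−1) ≈ (n−0.5)^2 = 132 gives n ≈ 12.0. Check: P(10,2) = 90, P(11,2) = 110, P(12,2) = 132 ✓. So n = 12.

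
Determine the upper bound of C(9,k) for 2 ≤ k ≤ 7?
126
C(9,k) is maximised at the centre of the row: C(9,4) = 126.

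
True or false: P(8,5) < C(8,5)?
P(8,5) = 6,720 and C(8,5) = 56; P(n,r) = r! × C(n,r) so P > C whenever r ≥ 2.

Answer: False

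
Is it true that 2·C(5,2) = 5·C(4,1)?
True

Working:
Absorption identity k·C(n,k) = n·C(n-1,k-1). LHS = 2·10 = 20; RHS = 5·4 = 20.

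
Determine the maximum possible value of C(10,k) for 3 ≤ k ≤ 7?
252
C(10,k) is maximised at the centre of the row: C(10,5) = 252.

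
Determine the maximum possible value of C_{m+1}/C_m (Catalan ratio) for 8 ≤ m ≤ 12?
25/7
C_{m+1}/C_m = 2(2m+1)/(m+2), which increases with m. Maximum at m = 12: 2·25/14 = 25/7.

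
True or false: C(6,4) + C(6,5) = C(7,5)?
True

Reasoning: Pascal's identity C(n,k) + C(n,k+1) = C(n+1,k+1): 15 + 6 = 21 = C(7,5).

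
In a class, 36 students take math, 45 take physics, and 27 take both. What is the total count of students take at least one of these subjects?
54

Explanation: |A∪B| = |A|+|B|-|A∩B| = 36+45-27 = 54.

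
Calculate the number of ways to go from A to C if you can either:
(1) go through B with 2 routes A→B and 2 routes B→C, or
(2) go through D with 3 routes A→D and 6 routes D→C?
22
Route via B: 2×2=4. Route via D: 3×6=18. Total: 22.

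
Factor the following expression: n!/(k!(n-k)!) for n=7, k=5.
C(7,5) = 21

Reasoning: This is the binomial coefficient C(7,5) = 21.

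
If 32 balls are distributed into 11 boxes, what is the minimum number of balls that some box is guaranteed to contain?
Pigeonhole: ⌈32/11⌉ = 3.
Final answer: 3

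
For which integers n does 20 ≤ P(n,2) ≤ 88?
5, 6, 7, 8, 9

Solution: P(4,2)=12; P(5,2)=20; P(6,2)=30; P(7,2)=42; P(8,2)=56; P(9,2)=72; P(10,2)=90. So valid n = 5, 6, 7, 8, 9.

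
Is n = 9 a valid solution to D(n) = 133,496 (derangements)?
Yes
D(9) = (9-1)·[D(8) + D(7)] = 8·[14,833 + 1,854] = 133,496, which equals 133,496.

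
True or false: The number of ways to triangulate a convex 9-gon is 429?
True

Explanation: Triangulations of a convex 9-gon are counted by the Catalan number C_7: C_7 = C(14,7)/(7+1) = 3,432/8 = 429.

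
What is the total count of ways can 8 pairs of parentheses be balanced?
Using the Catalan number formula: C_n = C(2n, n) / (n+1)
C_8 = C(16, 8) / (8+1)
     = 12870 / 9
     = 1,430

Answer: 1,430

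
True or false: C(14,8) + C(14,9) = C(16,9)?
False

Explanation: Pascal's identity gives C(15,9) = 5,005, whereas C(16,9) = 11,440.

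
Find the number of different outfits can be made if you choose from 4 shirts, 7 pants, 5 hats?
By the multiplication principle: 4 × 7 × 5 = 140.

Answer: 140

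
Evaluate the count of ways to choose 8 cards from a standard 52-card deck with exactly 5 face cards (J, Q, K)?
7,824,960

12 face cards and 40 non-face cards: C(12,5) × C(40,3) = 792 × 9,880 = 7,824,960.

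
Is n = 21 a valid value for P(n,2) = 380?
No

P(21,2) = 21·20 = 420, which does not equal 380.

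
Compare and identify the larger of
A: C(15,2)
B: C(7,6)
A=C(15,2)=105, B=C(7,6)=7.
Final answer: A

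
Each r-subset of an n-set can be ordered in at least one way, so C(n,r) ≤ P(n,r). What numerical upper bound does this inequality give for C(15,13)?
P(15,13) = 15·14·13·12·11·10·9·8·7·6·5·4·3 = 653,837,184,000, so C(15,13) ≤ 653,837,184,000. (The bound is loose by a factor of 13! = 6,227,020,800: C(15,13) = 653,837,184,000/6,227,020,800 = 105.)

Answer: 653,837,184,000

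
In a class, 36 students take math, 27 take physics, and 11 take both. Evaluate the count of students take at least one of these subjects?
52

Solution: |A∪B| = |A|+|B|-|A∩B| = 36+27-11 = 52.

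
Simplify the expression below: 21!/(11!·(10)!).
This is C(21,11) = 352,716.
Final answer: 352,716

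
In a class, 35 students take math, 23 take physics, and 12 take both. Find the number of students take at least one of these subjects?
46

Reasoning: |A∪B| = |A|+|B|-|A∩B| = 35+23-12 = 46.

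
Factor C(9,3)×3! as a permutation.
P(9,3)

Working:
C(9,3)×3! = [9!/(3!(6)!)]×3! = 9!/(6)! = P(9,3) = 504.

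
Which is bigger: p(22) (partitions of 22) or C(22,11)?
C(22,11)

Pentagonal recurrence p(n) = p(n−1) + p(n−2) − p(n−5) − p(n−7) + …: p(22) = p(21) + p(20) − p(17) − p(15) + p(10) + p(7) − p(0) = 792 + 627 − 297 − 176 + 42 + 15 − 1 = 1,002; C(22,11) = 705,432.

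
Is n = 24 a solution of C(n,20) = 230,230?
No

C(24,20) = 24·23·22·21·20·19·18·17·16·15·14·13·12·11·10·9·8·7·6·5/20! = 25,852,016,738,884,976,640,000/2,432,902,008,176,640,000 = 10,626, which does not equal 230,230.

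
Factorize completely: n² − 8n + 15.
(n − 3)(n − 5)

Solution: Seek roots whose sum is 8 and product is 15: (3, 5). So n² − 8n + 15 = (n − 3)(n − 5).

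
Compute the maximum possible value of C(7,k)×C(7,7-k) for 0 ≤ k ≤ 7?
1,225

Reasoning: C(7,k)·C(7,7-k) = C(7,k)², maximised at the centre k = 3: C(7,3)² = 1,225.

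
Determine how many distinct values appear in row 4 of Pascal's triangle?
3

Reasoning: Row 4 has entries C(4,0)..C(4,4); by symmetry C(4,k)=C(4,4-k), giving 3 distinct values.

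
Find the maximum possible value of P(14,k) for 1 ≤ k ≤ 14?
87,178,291,200
P(14,k) increases in k, so maximum at k = 14: 14! = 87,178,291,200.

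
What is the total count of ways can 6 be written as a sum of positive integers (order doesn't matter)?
11

Solution: Pentagonal recurrence p(n) = p(n−1) + p(n−2) − p(n−5) − p(n−7) + …: p(6) = p(5) + p(4) − p(1) = 7 + 5 − 1 = 11.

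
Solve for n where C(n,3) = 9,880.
40

Reasoning: C(n,3) = n(n−1)(n−2)/3! is increasing in n, and n(n−1)(n−2) = 3!·9,880 = 59,280 ≈ (n−1)^3 gives n ≈ 40.0. Check: C(38,3) = 8,436, C(39,3) = 9,139, C(40,3) = 9,880 ✓. So n = 40.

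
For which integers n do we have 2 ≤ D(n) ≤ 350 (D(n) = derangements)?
Using D(n) = (n−1)[D(n−1) + D(n−2)] with D(1)=0, D(2)=1: D(2)=1; D(3)=2; D(4)=9; D(5)=44; D(6)=265; D(7)=1,854. So valid n = 3, 4, 5, 6.
Final answer: 3, 4, 5, 6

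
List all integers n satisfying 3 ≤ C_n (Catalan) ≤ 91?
C_2=2; C_3=5; C_4=14; C_5=42; C_6=132. So valid n = 3, 4, 5.

Answer: 3, 4, 5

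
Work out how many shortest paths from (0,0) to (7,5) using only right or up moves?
792

Explanation: Choose 7 rights from 12 moves: C(12,7) = 792.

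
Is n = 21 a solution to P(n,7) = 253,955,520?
No

Reasoning: P(21,7) = 21·20·19·18·17·16·15 = 586,051,200, which does not equal 253,955,520.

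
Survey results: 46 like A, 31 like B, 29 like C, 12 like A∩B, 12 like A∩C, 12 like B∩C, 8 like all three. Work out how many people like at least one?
|A∪B∪C| = 46+31+29-12-12-12+8 = 78.
Final answer: 78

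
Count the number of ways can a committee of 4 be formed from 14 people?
1,001

Working:
C(14,4) = 14! / (4! × (14-4)!)
         = 14! / (4! × 10!)
         = 1,001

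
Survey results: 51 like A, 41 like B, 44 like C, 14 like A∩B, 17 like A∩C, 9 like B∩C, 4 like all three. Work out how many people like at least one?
100
|A∪B∪C| = 51+41+44-14-17-9+4 = 100.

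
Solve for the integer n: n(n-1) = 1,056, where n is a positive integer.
33
n² − n − 1,056 = 0, so n = (1 ± √(1 + 4·1,056))/2 = (1 ± √4,225)/2 = (1 ± 65)/2, i.e. n = 33 or n = -32. Taking the positive root, n = 33 (check: 33×32 = 1,056).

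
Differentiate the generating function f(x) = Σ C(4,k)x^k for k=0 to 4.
Σ k·C(4,k)x^(k-1) for k=1 to 4

Reasoning: Term-by-term differentiation gives Σ k·C(4,k)x^{k-1} for k=1 to 4.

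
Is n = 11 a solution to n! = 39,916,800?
Yes

Reasoning: 11! = 11·10! = 11·3,628,800 = 39,916,800, which equals 39,916,800.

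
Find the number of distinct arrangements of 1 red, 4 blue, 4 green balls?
630
Multinomial: 9!/(1! × 4! × 4!) = 630.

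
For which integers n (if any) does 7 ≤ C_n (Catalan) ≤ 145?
4, 5, 6
C_3=5; C_4=14; C_5=42; C_6=132; C_7=429. So valid n = 4, 5, 6.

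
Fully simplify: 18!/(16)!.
This equals 18×17 = 306.
Final answer: 306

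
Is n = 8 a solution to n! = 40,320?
8! = 8·7! = 8·5,040 = 40,320, which equals 40,320.

Answer: Yes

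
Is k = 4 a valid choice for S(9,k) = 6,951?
S(9,4) = 4·S(8,4) + S(8,3) = 4·1,701 + 966 = 7,770, which does not equal 6,951.
Final answer: No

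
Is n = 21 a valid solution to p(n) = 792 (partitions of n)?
Pentagonal recurrence p(n) = p(n−1) + p(n−2) − p(n−5) − p(n−7) + …: p(21) = p(20) + p(19) − p(16) − p(14) + p(9) + p(6) = 627 + 490 − 231 − 135 + 30 + 11 = 792, which equals 792.
Final answer: Yes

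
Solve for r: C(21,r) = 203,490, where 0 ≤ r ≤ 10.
8

Working:
C(21,r) is increasing for 0 ≤ r ≤ 10. Stepping up (C(21,r+1) = C(21,r)·(21−r)/(r+1)): C(21,1) = 21, C(21,2) = 210, C(21,3) = 1,330, C(21,4) = 5,985, C(21,5) = 20,349, C(21,6) = 54,264, C(21,7) = 116,280, C(21,8) = 203,490 ✓. So r = 8.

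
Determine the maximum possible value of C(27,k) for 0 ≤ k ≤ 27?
Maximum at k = 13 or k = 14: C(27,13) = 20,058,300.

Answer: 20,058,300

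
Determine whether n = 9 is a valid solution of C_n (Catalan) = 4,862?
Yes

C_9 = C(18,9)/(9+1) = 48,620/10 = 4,862, which equals 4,862.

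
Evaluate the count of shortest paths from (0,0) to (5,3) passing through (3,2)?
30
To (3,2): C(5,3)=10. From there: C(3,2)=3. Total: 30.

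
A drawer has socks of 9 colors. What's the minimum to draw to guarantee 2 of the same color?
10

Worst case: 1 of each = 9. One more: 10.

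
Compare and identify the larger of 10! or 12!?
12!

Solution: 10!=3,628,800, 12!=479,001,600. 12! > 10!.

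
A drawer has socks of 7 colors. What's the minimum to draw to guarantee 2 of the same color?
Worst case: 1 of each = 7. One more: 8.

Answer: 8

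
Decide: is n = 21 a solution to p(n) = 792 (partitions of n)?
Yes

Explanation: Pentagonal recurrence p(n) = p(n−1) + p(n−2) − p(n−5) − p(n−7) + …: p(21) = p(20) + p(19) − p(16) − p(14) + p(9) + p(6) = 627 + 490 − 231 − 135 + 30 + 11 = 792, which equals 792.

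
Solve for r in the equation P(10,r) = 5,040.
P(10,r) = 10·9·…·(10−r+1), a product of r factors. Multiplying down from 10: 10 = 10; 10·9 = 90; 10·9·8 = 720; 10·9·8·7 = 5,040 ✓ (4 factors). So r = 4.
Final answer: 4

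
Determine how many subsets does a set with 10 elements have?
1,024

Each element can be included or excluded: 2^10 = 1,024.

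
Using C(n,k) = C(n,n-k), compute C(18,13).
8,568

Solution: C(18,13) = C(18,5) = 8,568.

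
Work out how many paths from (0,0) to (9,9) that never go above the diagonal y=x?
4,862

Explanation: Counted by the Catalan number C_9: C_9 = C(18,9)/(9+1) = 48,620/10 = 4,862.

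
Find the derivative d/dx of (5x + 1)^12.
60(5x + 1)^11

Solution: Chain rule: 12(5x+1)^{11} × 5 = 60(5x+1)^{11}.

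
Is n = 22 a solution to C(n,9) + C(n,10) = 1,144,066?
Yes
C(22,9) + C(22,10) = 497,420 + 646,646 = 1,144,066, which equals 1,144,066.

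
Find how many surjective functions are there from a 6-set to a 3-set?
540

Working:
Onto functions = 3! × S(6,3)
First compute S(6,3) via recurrence:
Using the Stirling recurrence: S(n,k) = k·S(n-1,k) + S(n-1,k-1)
S(6,3) = 3·S(5,3) + S(5,2)
         = 3·25 + 15
         = 75 + 15
         = 90
Then: 6 × 90 = 540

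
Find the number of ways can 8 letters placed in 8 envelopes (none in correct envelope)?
14,833

Using D(n) = (n-1)[D(n-1) + D(n-2)]:
D(8) = (8-1) × [D(7) + D(6)]
      = 7 × [1854 + 265]
      = 7 × 2119
      = 14,833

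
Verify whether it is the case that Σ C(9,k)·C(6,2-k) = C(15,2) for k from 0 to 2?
True

Explanation: Vandermonde's identity gives C(15,2) = 105; RHS C(15,2) = 105.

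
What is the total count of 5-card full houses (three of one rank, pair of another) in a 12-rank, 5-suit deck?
13,200

Working:
Triple rank: 12. Triple suits: C(5,3)=10. Pair rank: 11. Pair suits: C(5,2)=10. Total: 13,200.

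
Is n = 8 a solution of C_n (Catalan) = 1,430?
Yes

Solution: C_8 = C(16,8)/(8+1) = 12,870/9 = 1,430, which equals 1,430.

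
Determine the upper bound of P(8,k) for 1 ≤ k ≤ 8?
P(8,k) increases in k, so maximum at k = 8: 8! = 40,320.
Final answer: 40,320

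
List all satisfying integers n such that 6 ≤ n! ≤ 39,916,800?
3, 4, 5, 6, 7, 8, 9, 10, 11

Reasoning: n! is strictly increasing; 3! = 6 and 11! = 39,916,800, so valid n = 3, 4, 5, 6, 7, 8, 9, 10, 11.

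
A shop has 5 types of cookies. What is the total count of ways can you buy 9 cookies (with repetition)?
715

Stars and bars: C(9+5-1, 9) = C(13, 9) = 715.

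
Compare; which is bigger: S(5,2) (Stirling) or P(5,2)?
S(5,2) = 2·S(4,2) + S(4,1) = 2·7 + 1 = 15; P(5,2) = 20.
Final answer: P(5,2)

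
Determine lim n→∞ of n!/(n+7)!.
0

Explanation: n!/(n+7)! = 1/[(n+1)(n+2)···(n+7)] → 0 as n → ∞.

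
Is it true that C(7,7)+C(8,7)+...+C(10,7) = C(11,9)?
False

Working:
Hockey stick identity gives Σ = C(11,8) = 165; RHS C(11,9) = 55.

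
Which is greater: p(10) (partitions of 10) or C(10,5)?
C(10,5)
Pentagonal recurrence p(n) = p(n−1) + p(n−2) − p(n−5) − p(n−7) + …: p(10) = p(9) + p(8) − p(5) − p(3) = 30 + 22 − 7 − 3 = 42; C(10,5) = 252.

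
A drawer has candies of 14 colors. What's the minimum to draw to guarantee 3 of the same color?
Worst case: 2 of each = 28. One more: 29.

Answer: 29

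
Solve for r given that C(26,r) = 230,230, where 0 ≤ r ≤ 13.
6

Reasoning: C(26,r) is increasing for 0 ≤ r ≤ 13. Stepping up (C(26,r+1) = C(26,r)·(26−r)/(r+1)): C(26,1) = 26, C(26,2) = 325, C(26,3) = 2,600, C(26,4) = 14,950, C(26,5) = 65,780, C(26,6) = 230,230 ✓. So r = 6.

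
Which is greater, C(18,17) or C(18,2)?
C(18,2)

Working:
C(18,17)=18, C(18,2)=153.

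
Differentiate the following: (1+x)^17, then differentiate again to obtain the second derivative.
272(1+x)^15
First derivative: 17(1+x)^{16}. Second derivative: 17·16·(1+x)^{15} = 272(1+x)^{15}.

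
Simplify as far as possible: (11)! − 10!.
36,288,000

Explanation: (11)! − 10! = (11)·10! − 10! = (11−1)·10! = 10·10! = 36,288,000.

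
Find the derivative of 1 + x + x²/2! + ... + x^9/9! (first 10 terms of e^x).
1 + x + x²/2! + ... + x^8/8!

Explanation: Differentiating term by term gives the first 9 terms of e^x.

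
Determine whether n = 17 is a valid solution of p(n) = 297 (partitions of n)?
Pentagonal recurrence p(n) = p(n−1) + p(n−2) − p(n−5) − p(n−7) + …: p(17) = p(16) + p(15) − p(12) − p(10) + p(5) + p(2) = 231 + 176 − 77 − 42 + 7 + 2 = 297, which equals 297.

Answer: Yes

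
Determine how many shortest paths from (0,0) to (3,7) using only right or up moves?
120

Explanation: Choose 3 rights from 10 moves: C(10,3) = 120.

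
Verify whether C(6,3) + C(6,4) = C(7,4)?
Pascal's identity: LHS = 20 + 15 = 35; RHS = C(7,4) = 35. Both sides agree, so the statement holds.

Answer: True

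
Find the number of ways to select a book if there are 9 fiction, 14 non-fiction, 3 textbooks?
By the addition principle: 9 + 14 + 3 = 26.

Answer: 26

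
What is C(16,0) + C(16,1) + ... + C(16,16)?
Sum of binomial coefficients = 2^16 = 65,536.
Final answer: 65,536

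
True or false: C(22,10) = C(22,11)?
False

Reasoning: C(22,10) = 646,646 but C(22,11) = 705,432; symmetry gives C(22,10) = C(22,12), not C(22,11).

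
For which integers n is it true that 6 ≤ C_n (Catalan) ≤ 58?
4, 5

Reasoning: C_3=5; C_4=14; C_5=42; C_6=132. So valid n = 4, 5.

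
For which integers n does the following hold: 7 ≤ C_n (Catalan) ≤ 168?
4, 5, 6

Reasoning: C_3=5; C_4=14; C_5=42; C_6=132; C_7=429. So valid n = 4, 5, 6.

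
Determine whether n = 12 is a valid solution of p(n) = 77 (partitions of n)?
Yes

Explanation: Pentagonal recurrence p(n) = p(n−1) + p(n−2) − p(n−5) − p(n−7) + …: p(12) = p(11) + p(10) − p(7) − p(5) + p(0) = 56 + 42 − 15 − 7 + 1 = 77, which equals 77.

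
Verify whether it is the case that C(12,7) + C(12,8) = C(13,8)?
Pascal's identity: LHS = 792 + 495 = 1,287; RHS = C(13,8) = 1,287. Both sides agree, so the statement holds.
Final answer: True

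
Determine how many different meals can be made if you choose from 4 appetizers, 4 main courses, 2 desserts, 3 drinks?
96

Reasoning: By the multiplication principle: 4 × 4 × 2 × 3 = 96.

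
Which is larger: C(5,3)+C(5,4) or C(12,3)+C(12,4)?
C(12,3)+C(12,4)
First=15, Second=715.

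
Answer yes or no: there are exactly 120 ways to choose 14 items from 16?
C(16,14) = 120.

Answer: Yes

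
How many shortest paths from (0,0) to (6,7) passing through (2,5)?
To (2,5): C(7,2)=21. From there: C(6,4)=15. Total: 315.
Final answer: 315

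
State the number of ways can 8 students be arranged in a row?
40,320

Solution: Arrangements of 8 distinct objects: 8! = 40,320.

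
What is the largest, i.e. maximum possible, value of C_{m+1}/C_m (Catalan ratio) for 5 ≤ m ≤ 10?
C_{m+1}/C_m = 2(2m+1)/(m+2), which increases with m. Maximum at m = 10: 2·21/12 = 7/2.

Answer: 7/2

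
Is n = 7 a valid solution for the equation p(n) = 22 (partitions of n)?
Pentagonal recurrence p(n) = p(n−1) + p(n−2) − p(n−5) − p(n−7) + …: p(7) = p(6) + p(5) − p(2) − p(0) = 11 + 7 − 2 − 1 = 15, which does not equal 22.

Answer: No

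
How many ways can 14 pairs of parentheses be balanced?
2,674,440

Working:
Using the Catalan number formula: C_n = C(2n, n) / (n+1)
C_14 = C(28, 14) / (14+1)
     = 40116600 / 15
     = 2,674,440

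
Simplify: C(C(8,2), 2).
378

C(8,2) = 28, then C(28, 2) = 378.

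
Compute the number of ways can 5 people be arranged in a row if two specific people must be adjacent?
48

Working:
Treat pair as unit: (5-1)! arrangements × 2 internal orders = 48.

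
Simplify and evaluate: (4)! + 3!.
30

Explanation: (4)! + 3! = (4)·3! + 3! = (4+1)·3! = 5·3! = 30.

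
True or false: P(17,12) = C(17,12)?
P(17,12) = 2,964,061,900,800 and C(17,12) = 6,188; P(n,r) = r! × C(n,r) so P > C whenever r ≥ 2.

Answer: False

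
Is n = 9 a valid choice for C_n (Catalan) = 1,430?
No

Reasoning: C_9 = C(18,9)/(9+1) = 48,620/10 = 4,862, which does not equal 1,430.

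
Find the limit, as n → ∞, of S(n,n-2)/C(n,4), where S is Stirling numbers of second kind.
3

Working:
The leading term of S(n,n-2) as a polynomial in n is (3)!!·C(n,4), so the ratio → (3)!! = 3.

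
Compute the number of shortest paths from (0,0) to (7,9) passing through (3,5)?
3,920

To (3,5): C(8,3)=56. From there: C(8,4)=70. Total: 3,920.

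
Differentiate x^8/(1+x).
(8x^7(1+x) - x^8)/(1+x)²

Working:
Quotient rule: [8x^{7}(1+x) - x^8]/(1+x)².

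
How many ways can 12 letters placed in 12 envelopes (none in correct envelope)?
176,214,841

Using D(n) = (n-1)[D(n-1) + D(n-2)]:
D(12) = (12-1) × [D(11) + D(10)]
      = 11 × [14684570 + 1334961]
      = 11 × 16019531
      = 176,214,841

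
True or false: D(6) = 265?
True

Explanation: Derangements of 6 elements: D(6) = (6-1)·[D(5) + D(4)] = 5·[44 + 9] = 265.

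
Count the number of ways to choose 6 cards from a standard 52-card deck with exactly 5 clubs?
13 clubs and 39 non-clubs: C(13,5) × C(39,1) = 1287 × 39 = 50,193.

Answer: 50,193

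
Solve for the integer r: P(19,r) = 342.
P(19,r) = 19·18·…·(19−r+1), a product of r factors. Multiplying down from 19: 19 = 19; 19·18 = 342 ✓ (2 factors). So r = 2.
Final answer: 2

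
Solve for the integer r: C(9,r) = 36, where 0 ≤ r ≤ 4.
2

Explanation: C(9,r) is increasing for 0 ≤ r ≤ 4. Stepping up (C(9,r+1) = C(9,r)·(9−r)/(r+1)): C(9,1) = 9, C(9,2) = 36 ✓. So r = 2.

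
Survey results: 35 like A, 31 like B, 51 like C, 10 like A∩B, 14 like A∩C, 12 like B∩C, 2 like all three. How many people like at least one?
83

Working:
|A∪B∪C| = 35+31+51-10-14-12+2 = 83.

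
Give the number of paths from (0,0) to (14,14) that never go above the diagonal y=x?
Counted by the Catalan number C_14: C_14 = C(28,14)/(14+1) = 40,116,600/15 = 2,674,440.

Answer: 2,674,440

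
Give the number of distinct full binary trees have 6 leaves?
42

Using the Catalan number formula: C_n = C(2n, n) / (n+1)
C_5 = C(10, 5) / (5+1)
     = 252 / 6
     = 42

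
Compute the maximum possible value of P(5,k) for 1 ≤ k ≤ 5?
120

Working:
P(5,k) increases in k, so maximum at k = 5: 5! = 120.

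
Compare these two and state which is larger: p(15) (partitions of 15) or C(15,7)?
Pentagonal recurrence p(n) = p(n−1) + p(n−2) − p(n−5) − p(n−7) + …: p(15) = p(14) + p(13) − p(10) − p(8) + p(3) + p(0) = 135 + 101 − 42 − 22 + 3 + 1 = 176; C(15,7) = 6,435.

Answer: C(15,7)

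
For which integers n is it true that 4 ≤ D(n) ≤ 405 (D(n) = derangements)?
Using D(n) = (n−1)[D(n−1) + D(n−2)] with D(1)=0, D(2)=1: D(3)=2; D(4)=9; D(5)=44; D(6)=265; D(7)=1,854. So valid n = 4, 5, 6.

Answer: 4, 5, 6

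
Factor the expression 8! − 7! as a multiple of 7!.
7 × 7! = 35,280

Working:
8! − 7! = 8·7! − 7! = (8 − 1)·7! = 7 × 7! = 35,280.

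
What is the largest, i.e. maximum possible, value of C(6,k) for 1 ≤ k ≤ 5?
20
C(6,k) is maximised at the centre of the row: C(6,3) = 20.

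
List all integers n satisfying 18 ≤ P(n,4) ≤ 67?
P(3,4)=0; P(4,4)=24; P(5,4)=120. So valid n = 4.

Answer: 4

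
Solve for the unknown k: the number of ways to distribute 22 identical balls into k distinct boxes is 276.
3

Solution: Stars and bars: the count is C(22+k−1, k−1), increasing in k. k=2: C(23,1) = 23, k=3: C(24,2) = 276 ✓. So k = 3.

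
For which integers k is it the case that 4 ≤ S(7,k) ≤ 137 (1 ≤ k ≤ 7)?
S(7,1)=1; S(7,2)=63; S(7,3)=301; S(7,4)=350; S(7,5)=140; S(7,6)=21; S(7,7)=1. So valid k = 2, 6.
Final answer: 2, 6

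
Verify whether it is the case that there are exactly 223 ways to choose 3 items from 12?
C(12,3) = 220 ≠ 223.
Final answer: False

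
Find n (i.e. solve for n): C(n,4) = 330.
11

Explanation: C(n,4) = n(n−1)(n−2)(n−3)/4! is increasing in n, and n(n−1)(n−2)(n−3) = 4!·330 = 7,920 ≈ (n−1.5)^4 gives n ≈ 10.9. Check: C(9,4) = 126, C(10,4) = 210, C(11,4) = 330 ✓. So n = 11.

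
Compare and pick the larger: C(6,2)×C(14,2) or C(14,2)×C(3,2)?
C(6,2)×C(14,2)

C(6,2)×C(14,2)=1,365, C(14,2)×C(3,2)=273.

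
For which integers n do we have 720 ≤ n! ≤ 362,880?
6, 7, 8, 9

Reasoning: n! is strictly increasing; 6! = 720 and 9! = 362,880, so valid n = 6, 7, 8, 9.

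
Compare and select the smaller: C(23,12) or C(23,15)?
C(23,15)

Solution: C(23,12)=1,352,078, C(23,15)=490,314.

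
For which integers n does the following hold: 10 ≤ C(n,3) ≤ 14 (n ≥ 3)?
5

C(4,3)=4; C(5,3)=10; C(6,3)=20. So valid n = 5.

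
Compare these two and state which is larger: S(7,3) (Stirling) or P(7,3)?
S(7,3)

Working:
S(7,3) = 3·S(6,3) + S(6,2) = 3·90 + 31 = 301; P(7,3) = 210.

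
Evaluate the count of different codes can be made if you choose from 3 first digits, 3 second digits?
By the multiplication principle: 3 × 3 = 9.
Final answer: 9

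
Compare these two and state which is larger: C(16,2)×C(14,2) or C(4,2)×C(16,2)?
C(16,2)×C(14,2)

Explanation: C(16,2)×C(14,2)=10,920, C(4,2)×C(16,2)=720.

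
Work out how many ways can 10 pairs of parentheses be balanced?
Using the Catalan number formula: C_n = C(2n, n) / (n+1)
C_10 = C(20, 10) / (10+1)
     = 184756 / 11
     = 16,796
Final answer: 16,796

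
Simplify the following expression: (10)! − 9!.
3,265,920

Explanation: (10)! − 9! = (10)·9! − 9! = (10−1)·9! = 9·9! = 3,265,920.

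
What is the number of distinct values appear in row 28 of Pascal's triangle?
Row 28 has entries C(28,0)..C(28,28); by symmetry C(28,k)=C(28,28-k), giving 15 distinct values.
Final answer: 15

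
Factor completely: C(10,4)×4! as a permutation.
C(10,4)×4! = [10!/(4!(6)!)]×4! = 10!/(6)! = P(10,4) = 5,040.

Answer: P(10,4)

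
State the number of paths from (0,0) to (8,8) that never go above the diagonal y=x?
1,430
Counted by the Catalan number C_8: C_8 = C(16,8)/(8+1) = 12,870/9 = 1,430.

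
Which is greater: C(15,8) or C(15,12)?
C(15,8)

Explanation: C(15,8)=6,435, C(15,12)=455.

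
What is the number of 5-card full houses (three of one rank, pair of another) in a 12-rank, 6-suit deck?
Triple rank: 12. Triple suits: C(6,3)=20. Pair rank: 11. Pair suits: C(6,2)=15. Total: 39,600.
Final answer: 39,600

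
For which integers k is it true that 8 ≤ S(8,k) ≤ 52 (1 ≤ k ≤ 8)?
7

Working:
S(8,1)=1; S(8,2)=127; S(8,3)=966; S(8,4)=1,701; S(8,5)=1,050; S(8,6)=266; S(8,7)=28; S(8,8)=1. So valid k = 7.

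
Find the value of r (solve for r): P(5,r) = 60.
3

Reasoning: P(5,r) = 5·4·…·(5−r+1), a product of r factors. Multiplying down from 5: 5 = 5; 5·4 = 20; 5·4·3 = 60 ✓ (3 factors). So r = 3.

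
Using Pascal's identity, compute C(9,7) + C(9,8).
C(9,7) + C(9,8) = C(10,8) = 45.
Final answer: 45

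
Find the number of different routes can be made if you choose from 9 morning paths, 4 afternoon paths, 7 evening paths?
252

Explanation: By the multiplication principle: 9 × 4 × 7 = 252.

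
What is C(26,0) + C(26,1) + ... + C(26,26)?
Sum of binomial coefficients = 2^26 = 67,108,864.
Final answer: 67,108,864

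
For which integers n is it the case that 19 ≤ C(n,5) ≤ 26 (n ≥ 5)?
7

Working:
C(6,5)=6; C(7,5)=21; C(8,5)=56. So valid n = 7.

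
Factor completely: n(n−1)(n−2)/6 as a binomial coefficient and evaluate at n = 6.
C(n,3); C(6,3) = 20

Explanation: n(n−1)(n−2)/6 = n!/(3!(n−3)!) = C(n,3). At n = 6: C(6,3) = 20.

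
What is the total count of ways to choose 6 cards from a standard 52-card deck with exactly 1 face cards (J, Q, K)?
7,896,096

Working:
12 face cards and 40 non-face cards: C(12,1) × C(40,5) = 12 × 658,008 = 7,896,096.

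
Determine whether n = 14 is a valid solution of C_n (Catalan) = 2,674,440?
Yes
C_14 = C(28,14)/(14+1) = 40,116,600/15 = 2,674,440, which equals 2,674,440.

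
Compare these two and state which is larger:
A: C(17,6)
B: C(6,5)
A

Reasoning: A=C(17,6)=12,376, B=C(6,5)=6.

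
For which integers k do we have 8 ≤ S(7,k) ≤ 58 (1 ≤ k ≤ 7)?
S(7,1)=1; S(7,2)=63; S(7,3)=301; S(7,4)=350; S(7,5)=140; S(7,6)=21; S(7,7)=1. So valid k = 6.
Final answer: 6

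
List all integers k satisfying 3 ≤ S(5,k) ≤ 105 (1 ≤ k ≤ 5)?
S(5,1)=1; S(5,2)=15; S(5,3)=25; S(5,4)=10; S(5,5)=1. So valid k = 2, 3, 4.
Final answer: 2, 3, 4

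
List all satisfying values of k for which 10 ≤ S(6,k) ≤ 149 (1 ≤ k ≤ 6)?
2, 3, 4, 5

Working:
S(6,1)=1; S(6,2)=31; S(6,3)=90; S(6,4)=65; S(6,5)=15; S(6,6)=1. So valid k = 2, 3, 4, 5.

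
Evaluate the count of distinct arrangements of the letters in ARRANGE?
Word has 7 letters (A=2, R=2, N=1, G=1, E=1). Arrangements: 7!/Π(k!) = 1,260.

Answer: 1,260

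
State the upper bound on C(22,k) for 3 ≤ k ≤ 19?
C(22,k) is maximised at the centre of the row: C(22,11) = 705,432.

Answer: 705,432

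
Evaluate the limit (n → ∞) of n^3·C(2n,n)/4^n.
∞

Explanation: C(2n,n) ~ 4^n/√(πn), so n^3·C(2n,n)/4^n ~ n^(3 − 1/2)/√π → ∞.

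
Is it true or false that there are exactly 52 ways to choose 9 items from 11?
False

Explanation: C(11,9) = 55 ≠ 52.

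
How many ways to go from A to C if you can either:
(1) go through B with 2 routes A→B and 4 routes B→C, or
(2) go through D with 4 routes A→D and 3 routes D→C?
20

Reasoning: Route via B: 2×4=8. Route via D: 4×3=12. Total: 20.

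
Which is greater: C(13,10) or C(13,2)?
C(13,10)

Solution: C(13,10)=286, C(13,2)=78.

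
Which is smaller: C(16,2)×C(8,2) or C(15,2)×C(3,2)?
C(15,2)×C(3,2)

Reasoning: C(16,2)×C(8,2)=3,360, C(15,2)×C(3,2)=315.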